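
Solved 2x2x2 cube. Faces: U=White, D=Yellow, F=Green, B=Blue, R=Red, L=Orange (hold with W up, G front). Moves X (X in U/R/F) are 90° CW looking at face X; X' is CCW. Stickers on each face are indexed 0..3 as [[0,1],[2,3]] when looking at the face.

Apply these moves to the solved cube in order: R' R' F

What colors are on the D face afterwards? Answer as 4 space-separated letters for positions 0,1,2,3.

After move 1 (R'): R=RRRR U=WBWB F=GWGW D=YGYG B=YBYB
After move 2 (R'): R=RRRR U=WYWY F=GBGB D=YWYW B=GBGB
After move 3 (F): F=GGBB U=WYOO R=WRYR D=RRYW L=OYOW
Query: D face = RRYW

Answer: R R Y W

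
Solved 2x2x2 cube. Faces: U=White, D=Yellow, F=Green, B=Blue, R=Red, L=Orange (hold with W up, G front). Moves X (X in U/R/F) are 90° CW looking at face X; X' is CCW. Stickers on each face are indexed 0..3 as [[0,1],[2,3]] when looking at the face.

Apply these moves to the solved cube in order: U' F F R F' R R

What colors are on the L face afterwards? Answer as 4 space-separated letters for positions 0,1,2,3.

After move 1 (U'): U=WWWW F=OOGG R=GGRR B=RRBB L=BBOO
After move 2 (F): F=GOGO U=WWOB R=WGWR D=RGYY L=BYOY
After move 3 (F): F=GGOO U=WWYY R=OGBR D=WWYY L=BROG
After move 4 (R): R=BORG U=WGYO F=GWOY D=WBYR B=YRWB
After move 5 (F'): F=WYGO U=WGBR R=BOWG D=RGYR L=BOOY
After move 6 (R): R=WBGO U=WYBO F=WGGR D=RWYY B=RRGB
After move 7 (R): R=GWOB U=WGBR F=WWGY D=RGYR B=ORYB
Query: L face = BOOY

Answer: B O O Y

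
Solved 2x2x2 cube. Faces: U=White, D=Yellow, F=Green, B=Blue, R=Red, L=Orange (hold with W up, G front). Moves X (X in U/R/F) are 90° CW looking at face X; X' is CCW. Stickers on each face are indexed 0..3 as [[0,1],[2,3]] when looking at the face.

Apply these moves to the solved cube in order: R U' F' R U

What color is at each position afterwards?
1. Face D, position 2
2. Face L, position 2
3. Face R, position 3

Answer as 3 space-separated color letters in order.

Answer: Y O Y

Derivation:
After move 1 (R): R=RRRR U=WGWG F=GYGY D=YBYB B=WBWB
After move 2 (U'): U=GGWW F=OOGY R=GYRR B=RRWB L=WBOO
After move 3 (F'): F=OYOG U=GGGR R=BYYR D=BOYB L=WWOW
After move 4 (R): R=YBRY U=GYGG F=OOOB D=BWYR B=RRGB
After move 5 (U): U=GGGY F=YBOB R=RRRY B=WWGB L=OOOW
Query 1: D[2] = Y
Query 2: L[2] = O
Query 3: R[3] = Y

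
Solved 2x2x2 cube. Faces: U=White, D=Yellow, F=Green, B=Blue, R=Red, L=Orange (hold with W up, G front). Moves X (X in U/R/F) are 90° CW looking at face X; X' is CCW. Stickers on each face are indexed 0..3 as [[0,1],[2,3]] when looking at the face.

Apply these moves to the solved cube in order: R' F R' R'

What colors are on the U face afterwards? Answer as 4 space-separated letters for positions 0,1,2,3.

After move 1 (R'): R=RRRR U=WBWB F=GWGW D=YGYG B=YBYB
After move 2 (F): F=GGWW U=WBOO R=WRBR D=RRYG L=OYOG
After move 3 (R'): R=RRWB U=WYOY F=GBWO D=RGYW B=GBRB
After move 4 (R'): R=RBRW U=WROG F=GYWY D=RBYO B=WBGB
Query: U face = WROG

Answer: W R O G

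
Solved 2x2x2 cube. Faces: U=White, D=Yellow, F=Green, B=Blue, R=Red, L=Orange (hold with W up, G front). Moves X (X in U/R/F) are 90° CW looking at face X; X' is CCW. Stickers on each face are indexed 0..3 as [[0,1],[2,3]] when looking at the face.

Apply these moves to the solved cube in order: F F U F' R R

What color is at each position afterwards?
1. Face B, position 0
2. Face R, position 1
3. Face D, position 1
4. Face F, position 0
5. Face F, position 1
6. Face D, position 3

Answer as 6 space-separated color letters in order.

After move 1 (F): F=GGGG U=WWOO R=WRWR D=RRYY L=OYOY
After move 2 (F): F=GGGG U=WWYY R=OROR D=WWYY L=OROR
After move 3 (U): U=YWYW F=ORGG R=BBOR B=ORBB L=GGOR
After move 4 (F'): F=RGOG U=YWBO R=WBWR D=GRYY L=GWOY
After move 5 (R): R=WWRB U=YGBG F=RROY D=GBYO B=ORWB
After move 6 (R): R=RWBW U=YRBY F=RBOO D=GWYO B=GRGB
Query 1: B[0] = G
Query 2: R[1] = W
Query 3: D[1] = W
Query 4: F[0] = R
Query 5: F[1] = B
Query 6: D[3] = O

Answer: G W W R B O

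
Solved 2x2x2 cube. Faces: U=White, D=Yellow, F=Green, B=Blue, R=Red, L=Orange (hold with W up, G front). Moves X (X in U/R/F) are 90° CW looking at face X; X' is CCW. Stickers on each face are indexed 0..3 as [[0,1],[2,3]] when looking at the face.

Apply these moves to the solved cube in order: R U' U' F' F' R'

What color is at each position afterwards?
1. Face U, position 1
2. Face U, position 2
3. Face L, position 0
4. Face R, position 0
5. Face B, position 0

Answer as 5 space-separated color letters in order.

Answer: W B R O B

Derivation:
After move 1 (R): R=RRRR U=WGWG F=GYGY D=YBYB B=WBWB
After move 2 (U'): U=GGWW F=OOGY R=GYRR B=RRWB L=WBOO
After move 3 (U'): U=GWGW F=WBGY R=OORR B=GYWB L=RROO
After move 4 (F'): F=BYWG U=GWOR R=BOYR D=ROYB L=RWOG
After move 5 (F'): F=YGBW U=GWBY R=OORR D=WGYB L=RROO
After move 6 (R'): R=OROR U=GWBG F=YWBY D=WGYW B=BYGB
Query 1: U[1] = W
Query 2: U[2] = B
Query 3: L[0] = R
Query 4: R[0] = O
Query 5: B[0] = B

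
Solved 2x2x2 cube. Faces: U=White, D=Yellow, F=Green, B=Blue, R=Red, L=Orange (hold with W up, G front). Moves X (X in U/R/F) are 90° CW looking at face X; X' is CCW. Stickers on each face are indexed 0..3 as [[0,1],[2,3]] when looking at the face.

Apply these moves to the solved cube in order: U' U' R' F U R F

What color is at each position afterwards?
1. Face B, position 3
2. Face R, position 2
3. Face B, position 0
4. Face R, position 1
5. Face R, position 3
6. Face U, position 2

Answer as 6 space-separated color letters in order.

Answer: B W B Y G B

Derivation:
After move 1 (U'): U=WWWW F=OOGG R=GGRR B=RRBB L=BBOO
After move 2 (U'): U=WWWW F=BBGG R=OORR B=GGBB L=RROO
After move 3 (R'): R=OROR U=WBWG F=BWGW D=YBYG B=YGYB
After move 4 (F): F=GBWW U=WBOR R=WRGR D=OOYG L=RYOB
After move 5 (U): U=OWRB F=WRWW R=YGGR B=RYYB L=GBOB
After move 6 (R): R=GYRG U=ORRW F=WOWG D=OYYR B=BYWB
After move 7 (F): F=WWGO U=ORBB R=RYWG D=RGYR L=GOOY
Query 1: B[3] = B
Query 2: R[2] = W
Query 3: B[0] = B
Query 4: R[1] = Y
Query 5: R[3] = G
Query 6: U[2] = B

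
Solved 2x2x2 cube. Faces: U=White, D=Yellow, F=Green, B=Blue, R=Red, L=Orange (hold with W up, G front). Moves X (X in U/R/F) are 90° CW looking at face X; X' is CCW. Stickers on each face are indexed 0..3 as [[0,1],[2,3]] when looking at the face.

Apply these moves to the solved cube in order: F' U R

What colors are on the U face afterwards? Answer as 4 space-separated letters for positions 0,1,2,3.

After move 1 (F'): F=GGGG U=WWRR R=YRYR D=OOYY L=OWOW
After move 2 (U): U=RWRW F=YRGG R=BBYR B=OWBB L=GGOW
After move 3 (R): R=YBRB U=RRRG F=YOGY D=OBYO B=WWWB
Query: U face = RRRG

Answer: R R R G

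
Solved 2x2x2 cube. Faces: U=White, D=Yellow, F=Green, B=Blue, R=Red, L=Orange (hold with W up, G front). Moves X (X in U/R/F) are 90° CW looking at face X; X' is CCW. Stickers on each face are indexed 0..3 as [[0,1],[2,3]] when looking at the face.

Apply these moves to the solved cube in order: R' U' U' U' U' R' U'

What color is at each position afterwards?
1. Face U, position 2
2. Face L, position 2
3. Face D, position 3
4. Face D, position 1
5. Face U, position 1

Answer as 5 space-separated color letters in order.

After move 1 (R'): R=RRRR U=WBWB F=GWGW D=YGYG B=YBYB
After move 2 (U'): U=BBWW F=OOGW R=GWRR B=RRYB L=YBOO
After move 3 (U'): U=BWBW F=YBGW R=OORR B=GWYB L=RROO
After move 4 (U'): U=WWBB F=RRGW R=YBRR B=OOYB L=GWOO
After move 5 (U'): U=WBWB F=GWGW R=RRRR B=YBYB L=OOOO
After move 6 (R'): R=RRRR U=WYWY F=GBGB D=YWYW B=GBGB
After move 7 (U'): U=YYWW F=OOGB R=GBRR B=RRGB L=GBOO
Query 1: U[2] = W
Query 2: L[2] = O
Query 3: D[3] = W
Query 4: D[1] = W
Query 5: U[1] = Y

Answer: W O W W Y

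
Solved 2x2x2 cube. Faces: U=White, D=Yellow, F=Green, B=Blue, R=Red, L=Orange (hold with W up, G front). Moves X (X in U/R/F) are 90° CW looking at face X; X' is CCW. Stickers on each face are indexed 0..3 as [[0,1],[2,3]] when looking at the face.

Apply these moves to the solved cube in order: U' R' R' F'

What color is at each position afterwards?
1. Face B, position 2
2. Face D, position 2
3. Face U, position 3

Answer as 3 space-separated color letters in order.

Answer: O Y G

Derivation:
After move 1 (U'): U=WWWW F=OOGG R=GGRR B=RRBB L=BBOO
After move 2 (R'): R=GRGR U=WBWR F=OWGW D=YOYG B=YRYB
After move 3 (R'): R=RRGG U=WYWY F=OBGR D=YWYW B=GROB
After move 4 (F'): F=BROG U=WYRG R=WRYG D=BOYW L=BYOW
Query 1: B[2] = O
Query 2: D[2] = Y
Query 3: U[3] = G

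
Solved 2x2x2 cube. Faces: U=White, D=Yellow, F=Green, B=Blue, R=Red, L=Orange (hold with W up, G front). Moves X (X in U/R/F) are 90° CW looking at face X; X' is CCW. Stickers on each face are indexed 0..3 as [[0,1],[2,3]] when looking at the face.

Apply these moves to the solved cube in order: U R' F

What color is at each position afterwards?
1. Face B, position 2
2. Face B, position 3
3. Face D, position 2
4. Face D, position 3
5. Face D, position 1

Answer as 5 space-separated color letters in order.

After move 1 (U): U=WWWW F=RRGG R=BBRR B=OOBB L=GGOO
After move 2 (R'): R=BRBR U=WBWO F=RWGW D=YRYG B=YOYB
After move 3 (F): F=GRWW U=WBOG R=WROR D=BBYG L=GYOR
Query 1: B[2] = Y
Query 2: B[3] = B
Query 3: D[2] = Y
Query 4: D[3] = G
Query 5: D[1] = B

Answer: Y B Y G B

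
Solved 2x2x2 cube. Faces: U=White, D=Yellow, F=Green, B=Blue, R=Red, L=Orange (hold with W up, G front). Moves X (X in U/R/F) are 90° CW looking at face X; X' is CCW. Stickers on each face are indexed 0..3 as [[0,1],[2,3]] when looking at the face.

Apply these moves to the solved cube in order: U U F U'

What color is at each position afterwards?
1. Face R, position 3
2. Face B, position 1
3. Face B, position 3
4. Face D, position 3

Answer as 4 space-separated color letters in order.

Answer: R O B Y

Derivation:
After move 1 (U): U=WWWW F=RRGG R=BBRR B=OOBB L=GGOO
After move 2 (U): U=WWWW F=BBGG R=OORR B=GGBB L=RROO
After move 3 (F): F=GBGB U=WWOR R=WOWR D=ROYY L=RYOY
After move 4 (U'): U=WRWO F=RYGB R=GBWR B=WOBB L=GGOY
Query 1: R[3] = R
Query 2: B[1] = O
Query 3: B[3] = B
Query 4: D[3] = Y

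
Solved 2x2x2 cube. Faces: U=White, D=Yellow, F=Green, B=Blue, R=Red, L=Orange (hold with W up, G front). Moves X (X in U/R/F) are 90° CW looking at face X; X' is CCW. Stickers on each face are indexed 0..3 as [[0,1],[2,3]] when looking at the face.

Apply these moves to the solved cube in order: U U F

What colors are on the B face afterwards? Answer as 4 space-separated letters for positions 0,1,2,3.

After move 1 (U): U=WWWW F=RRGG R=BBRR B=OOBB L=GGOO
After move 2 (U): U=WWWW F=BBGG R=OORR B=GGBB L=RROO
After move 3 (F): F=GBGB U=WWOR R=WOWR D=ROYY L=RYOY
Query: B face = GGBB

Answer: G G B B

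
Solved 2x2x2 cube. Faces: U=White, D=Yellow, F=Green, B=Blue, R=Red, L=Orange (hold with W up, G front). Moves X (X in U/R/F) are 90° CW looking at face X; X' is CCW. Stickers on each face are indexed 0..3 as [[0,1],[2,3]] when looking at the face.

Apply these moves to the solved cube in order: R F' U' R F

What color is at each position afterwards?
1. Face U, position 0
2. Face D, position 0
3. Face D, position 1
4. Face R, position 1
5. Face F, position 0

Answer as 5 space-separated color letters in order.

After move 1 (R): R=RRRR U=WGWG F=GYGY D=YBYB B=WBWB
After move 2 (F'): F=YYGG U=WGRR R=BRYR D=OOYB L=OGOW
After move 3 (U'): U=GRWR F=OGGG R=YYYR B=BRWB L=WBOW
After move 4 (R): R=YYRY U=GGWG F=OOGB D=OWYB B=RRRB
After move 5 (F): F=GOBO U=GGWB R=WYGY D=RYYB L=WOOW
Query 1: U[0] = G
Query 2: D[0] = R
Query 3: D[1] = Y
Query 4: R[1] = Y
Query 5: F[0] = G

Answer: G R Y Y G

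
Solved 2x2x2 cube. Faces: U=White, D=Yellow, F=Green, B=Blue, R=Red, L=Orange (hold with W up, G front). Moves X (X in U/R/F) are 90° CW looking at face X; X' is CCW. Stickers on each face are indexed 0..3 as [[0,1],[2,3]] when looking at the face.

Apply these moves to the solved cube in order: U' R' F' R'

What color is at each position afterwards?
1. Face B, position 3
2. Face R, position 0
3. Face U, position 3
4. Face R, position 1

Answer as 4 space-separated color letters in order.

After move 1 (U'): U=WWWW F=OOGG R=GGRR B=RRBB L=BBOO
After move 2 (R'): R=GRGR U=WBWR F=OWGW D=YOYG B=YRYB
After move 3 (F'): F=WWOG U=WBGG R=ORYR D=BOYG L=BROW
After move 4 (R'): R=RROY U=WYGY F=WBOG D=BWYG B=GROB
Query 1: B[3] = B
Query 2: R[0] = R
Query 3: U[3] = Y
Query 4: R[1] = R

Answer: B R Y R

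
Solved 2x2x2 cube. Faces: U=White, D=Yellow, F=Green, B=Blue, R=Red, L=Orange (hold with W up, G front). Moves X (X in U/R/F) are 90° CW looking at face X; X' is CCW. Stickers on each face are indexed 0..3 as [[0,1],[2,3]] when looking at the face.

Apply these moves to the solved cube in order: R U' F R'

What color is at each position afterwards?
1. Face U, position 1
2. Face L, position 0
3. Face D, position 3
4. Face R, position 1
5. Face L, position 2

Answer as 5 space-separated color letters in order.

After move 1 (R): R=RRRR U=WGWG F=GYGY D=YBYB B=WBWB
After move 2 (U'): U=GGWW F=OOGY R=GYRR B=RRWB L=WBOO
After move 3 (F): F=GOYO U=GGOB R=WYWR D=RGYB L=WYOB
After move 4 (R'): R=YRWW U=GWOR F=GGYB D=ROYO B=BRGB
Query 1: U[1] = W
Query 2: L[0] = W
Query 3: D[3] = O
Query 4: R[1] = R
Query 5: L[2] = O

Answer: W W O R O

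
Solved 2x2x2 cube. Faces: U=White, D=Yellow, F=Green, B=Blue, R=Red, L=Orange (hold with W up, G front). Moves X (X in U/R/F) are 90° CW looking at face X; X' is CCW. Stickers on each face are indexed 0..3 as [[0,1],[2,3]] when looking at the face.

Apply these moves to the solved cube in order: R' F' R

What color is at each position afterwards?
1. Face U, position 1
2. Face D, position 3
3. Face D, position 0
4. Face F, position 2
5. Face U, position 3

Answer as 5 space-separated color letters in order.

Answer: W Y O G G

Derivation:
After move 1 (R'): R=RRRR U=WBWB F=GWGW D=YGYG B=YBYB
After move 2 (F'): F=WWGG U=WBRR R=GRYR D=OOYG L=OBOW
After move 3 (R): R=YGRR U=WWRG F=WOGG D=OYYY B=RBBB
Query 1: U[1] = W
Query 2: D[3] = Y
Query 3: D[0] = O
Query 4: F[2] = G
Query 5: U[3] = G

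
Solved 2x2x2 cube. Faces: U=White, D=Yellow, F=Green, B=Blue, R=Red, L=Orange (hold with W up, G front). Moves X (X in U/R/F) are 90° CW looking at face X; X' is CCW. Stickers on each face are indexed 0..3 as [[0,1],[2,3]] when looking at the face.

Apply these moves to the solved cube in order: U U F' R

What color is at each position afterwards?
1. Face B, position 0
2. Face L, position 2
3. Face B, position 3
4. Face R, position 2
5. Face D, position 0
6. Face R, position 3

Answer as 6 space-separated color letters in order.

After move 1 (U): U=WWWW F=RRGG R=BBRR B=OOBB L=GGOO
After move 2 (U): U=WWWW F=BBGG R=OORR B=GGBB L=RROO
After move 3 (F'): F=BGBG U=WWOR R=YOYR D=ROYY L=RWOW
After move 4 (R): R=YYRO U=WGOG F=BOBY D=RBYG B=RGWB
Query 1: B[0] = R
Query 2: L[2] = O
Query 3: B[3] = B
Query 4: R[2] = R
Query 5: D[0] = R
Query 6: R[3] = O

Answer: R O B R R O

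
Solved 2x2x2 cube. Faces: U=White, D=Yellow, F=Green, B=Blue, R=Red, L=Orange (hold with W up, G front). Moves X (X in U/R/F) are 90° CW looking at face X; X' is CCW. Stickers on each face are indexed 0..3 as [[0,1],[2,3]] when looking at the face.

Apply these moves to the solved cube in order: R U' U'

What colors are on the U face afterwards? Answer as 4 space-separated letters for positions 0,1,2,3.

After move 1 (R): R=RRRR U=WGWG F=GYGY D=YBYB B=WBWB
After move 2 (U'): U=GGWW F=OOGY R=GYRR B=RRWB L=WBOO
After move 3 (U'): U=GWGW F=WBGY R=OORR B=GYWB L=RROO
Query: U face = GWGW

Answer: G W G W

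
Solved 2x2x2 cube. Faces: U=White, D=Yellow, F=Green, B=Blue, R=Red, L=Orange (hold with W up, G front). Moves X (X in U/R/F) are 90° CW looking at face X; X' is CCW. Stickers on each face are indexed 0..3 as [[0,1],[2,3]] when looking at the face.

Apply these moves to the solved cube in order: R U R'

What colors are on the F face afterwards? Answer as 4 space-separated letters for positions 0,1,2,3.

Answer: R W G G

Derivation:
After move 1 (R): R=RRRR U=WGWG F=GYGY D=YBYB B=WBWB
After move 2 (U): U=WWGG F=RRGY R=WBRR B=OOWB L=GYOO
After move 3 (R'): R=BRWR U=WWGO F=RWGG D=YRYY B=BOBB
Query: F face = RWGG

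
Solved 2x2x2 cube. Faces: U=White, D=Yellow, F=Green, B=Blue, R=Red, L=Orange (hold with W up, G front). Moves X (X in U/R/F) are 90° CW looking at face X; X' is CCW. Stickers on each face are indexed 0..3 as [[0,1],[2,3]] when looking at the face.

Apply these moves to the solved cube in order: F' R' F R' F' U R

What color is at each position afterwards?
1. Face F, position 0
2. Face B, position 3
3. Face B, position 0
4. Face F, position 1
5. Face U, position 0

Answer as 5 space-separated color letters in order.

Answer: G B O G R

Derivation:
After move 1 (F'): F=GGGG U=WWRR R=YRYR D=OOYY L=OWOW
After move 2 (R'): R=RRYY U=WBRB F=GWGR D=OGYG B=YBOB
After move 3 (F): F=GGRW U=WBWW R=RRBY D=YRYG L=OOOG
After move 4 (R'): R=RYRB U=WOWY F=GBRW D=YGYW B=GBRB
After move 5 (F'): F=BWGR U=WORR R=GYYB D=OGYW L=OYOW
After move 6 (U): U=RWRO F=GYGR R=GBYB B=OYRB L=BWOW
After move 7 (R): R=YGBB U=RYRR F=GGGW D=ORYO B=OYWB
Query 1: F[0] = G
Query 2: B[3] = B
Query 3: B[0] = O
Query 4: F[1] = G
Query 5: U[0] = R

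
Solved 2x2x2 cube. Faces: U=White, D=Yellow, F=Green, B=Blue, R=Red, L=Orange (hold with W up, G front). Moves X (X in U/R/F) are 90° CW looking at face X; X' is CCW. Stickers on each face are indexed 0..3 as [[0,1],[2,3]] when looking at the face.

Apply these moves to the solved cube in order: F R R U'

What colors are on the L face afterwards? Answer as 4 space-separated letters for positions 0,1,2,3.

After move 1 (F): F=GGGG U=WWOO R=WRWR D=RRYY L=OYOY
After move 2 (R): R=WWRR U=WGOG F=GRGY D=RBYB B=OBWB
After move 3 (R): R=RWRW U=WROY F=GBGB D=RWYO B=GBGB
After move 4 (U'): U=RYWO F=OYGB R=GBRW B=RWGB L=GBOY
Query: L face = GBOY

Answer: G B O Y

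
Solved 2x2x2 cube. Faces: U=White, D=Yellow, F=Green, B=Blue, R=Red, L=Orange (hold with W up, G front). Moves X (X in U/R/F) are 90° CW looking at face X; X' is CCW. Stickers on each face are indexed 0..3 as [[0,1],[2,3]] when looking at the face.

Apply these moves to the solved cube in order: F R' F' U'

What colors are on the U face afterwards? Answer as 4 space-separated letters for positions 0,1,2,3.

After move 1 (F): F=GGGG U=WWOO R=WRWR D=RRYY L=OYOY
After move 2 (R'): R=RRWW U=WBOB F=GWGO D=RGYG B=YBRB
After move 3 (F'): F=WOGG U=WBRW R=GRRW D=YYYG L=OBOO
After move 4 (U'): U=BWWR F=OBGG R=WORW B=GRRB L=YBOO
Query: U face = BWWR

Answer: B W W R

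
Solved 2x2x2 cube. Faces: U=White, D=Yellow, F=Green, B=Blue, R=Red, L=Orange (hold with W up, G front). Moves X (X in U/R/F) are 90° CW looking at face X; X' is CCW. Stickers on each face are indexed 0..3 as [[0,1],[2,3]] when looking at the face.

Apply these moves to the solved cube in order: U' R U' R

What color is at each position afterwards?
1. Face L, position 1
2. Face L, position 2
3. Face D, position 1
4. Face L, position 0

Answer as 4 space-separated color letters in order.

After move 1 (U'): U=WWWW F=OOGG R=GGRR B=RRBB L=BBOO
After move 2 (R): R=RGRG U=WOWG F=OYGY D=YBYR B=WRWB
After move 3 (U'): U=OGWW F=BBGY R=OYRG B=RGWB L=WROO
After move 4 (R): R=ROGY U=OBWY F=BBGR D=YWYR B=WGGB
Query 1: L[1] = R
Query 2: L[2] = O
Query 3: D[1] = W
Query 4: L[0] = W

Answer: R O W W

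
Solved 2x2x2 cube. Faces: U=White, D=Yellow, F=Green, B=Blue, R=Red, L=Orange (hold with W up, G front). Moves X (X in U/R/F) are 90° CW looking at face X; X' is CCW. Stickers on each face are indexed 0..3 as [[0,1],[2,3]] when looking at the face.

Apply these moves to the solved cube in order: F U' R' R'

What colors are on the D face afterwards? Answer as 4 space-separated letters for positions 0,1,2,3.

After move 1 (F): F=GGGG U=WWOO R=WRWR D=RRYY L=OYOY
After move 2 (U'): U=WOWO F=OYGG R=GGWR B=WRBB L=BBOY
After move 3 (R'): R=GRGW U=WBWW F=OOGO D=RYYG B=YRRB
After move 4 (R'): R=RWGG U=WRWY F=OBGW D=ROYO B=GRYB
Query: D face = ROYO

Answer: R O Y O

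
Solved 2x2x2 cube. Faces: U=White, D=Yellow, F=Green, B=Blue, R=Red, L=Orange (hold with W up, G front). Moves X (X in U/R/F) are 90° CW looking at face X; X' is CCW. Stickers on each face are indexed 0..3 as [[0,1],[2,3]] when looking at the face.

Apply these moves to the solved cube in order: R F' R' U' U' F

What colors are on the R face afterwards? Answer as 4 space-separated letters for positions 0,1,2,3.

Answer: W G W Y

Derivation:
After move 1 (R): R=RRRR U=WGWG F=GYGY D=YBYB B=WBWB
After move 2 (F'): F=YYGG U=WGRR R=BRYR D=OOYB L=OGOW
After move 3 (R'): R=RRBY U=WWRW F=YGGR D=OYYG B=BBOB
After move 4 (U'): U=WWWR F=OGGR R=YGBY B=RROB L=BBOW
After move 5 (U'): U=WRWW F=BBGR R=OGBY B=YGOB L=RROW
After move 6 (F): F=GBRB U=WRWR R=WGWY D=BOYG L=ROOY
Query: R face = WGWY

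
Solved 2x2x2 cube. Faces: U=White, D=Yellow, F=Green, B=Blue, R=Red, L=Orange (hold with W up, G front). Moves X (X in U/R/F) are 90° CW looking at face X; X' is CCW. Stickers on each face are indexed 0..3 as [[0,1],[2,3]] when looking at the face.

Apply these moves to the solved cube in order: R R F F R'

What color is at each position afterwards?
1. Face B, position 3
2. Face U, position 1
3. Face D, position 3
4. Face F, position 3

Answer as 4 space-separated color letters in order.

After move 1 (R): R=RRRR U=WGWG F=GYGY D=YBYB B=WBWB
After move 2 (R): R=RRRR U=WYWY F=GBGB D=YWYW B=GBGB
After move 3 (F): F=GGBB U=WYOO R=WRYR D=RRYW L=OYOW
After move 4 (F): F=BGBG U=WYWY R=OROR D=YWYW L=OROR
After move 5 (R'): R=RROO U=WGWG F=BYBY D=YGYG B=WBWB
Query 1: B[3] = B
Query 2: U[1] = G
Query 3: D[3] = G
Query 4: F[3] = Y

Answer: B G G Y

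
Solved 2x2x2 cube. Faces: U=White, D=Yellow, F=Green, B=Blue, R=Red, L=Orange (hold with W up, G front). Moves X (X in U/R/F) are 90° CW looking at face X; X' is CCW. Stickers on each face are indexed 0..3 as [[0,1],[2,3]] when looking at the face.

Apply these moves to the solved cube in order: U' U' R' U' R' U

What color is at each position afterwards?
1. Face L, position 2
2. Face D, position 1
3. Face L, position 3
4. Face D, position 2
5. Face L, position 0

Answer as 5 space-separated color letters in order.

Answer: O R O Y R

Derivation:
After move 1 (U'): U=WWWW F=OOGG R=GGRR B=RRBB L=BBOO
After move 2 (U'): U=WWWW F=BBGG R=OORR B=GGBB L=RROO
After move 3 (R'): R=OROR U=WBWG F=BWGW D=YBYG B=YGYB
After move 4 (U'): U=BGWW F=RRGW R=BWOR B=ORYB L=YGOO
After move 5 (R'): R=WRBO U=BYWO F=RGGW D=YRYW B=GRBB
After move 6 (U): U=WBOY F=WRGW R=GRBO B=YGBB L=RGOO
Query 1: L[2] = O
Query 2: D[1] = R
Query 3: L[3] = O
Query 4: D[2] = Y
Query 5: L[0] = R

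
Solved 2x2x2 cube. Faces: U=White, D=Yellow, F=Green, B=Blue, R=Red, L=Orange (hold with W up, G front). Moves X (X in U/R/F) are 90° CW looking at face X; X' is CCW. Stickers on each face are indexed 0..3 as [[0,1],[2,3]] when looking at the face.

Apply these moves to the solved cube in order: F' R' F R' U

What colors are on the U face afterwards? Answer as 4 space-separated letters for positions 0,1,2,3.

Answer: W W Y O

Derivation:
After move 1 (F'): F=GGGG U=WWRR R=YRYR D=OOYY L=OWOW
After move 2 (R'): R=RRYY U=WBRB F=GWGR D=OGYG B=YBOB
After move 3 (F): F=GGRW U=WBWW R=RRBY D=YRYG L=OOOG
After move 4 (R'): R=RYRB U=WOWY F=GBRW D=YGYW B=GBRB
After move 5 (U): U=WWYO F=RYRW R=GBRB B=OORB L=GBOG
Query: U face = WWYO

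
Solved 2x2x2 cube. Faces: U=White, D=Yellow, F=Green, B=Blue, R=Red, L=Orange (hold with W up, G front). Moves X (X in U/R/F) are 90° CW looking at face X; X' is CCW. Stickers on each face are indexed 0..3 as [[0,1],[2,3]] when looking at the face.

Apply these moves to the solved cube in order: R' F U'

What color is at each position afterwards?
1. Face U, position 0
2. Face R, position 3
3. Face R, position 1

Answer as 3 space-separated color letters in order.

Answer: B R G

Derivation:
After move 1 (R'): R=RRRR U=WBWB F=GWGW D=YGYG B=YBYB
After move 2 (F): F=GGWW U=WBOO R=WRBR D=RRYG L=OYOG
After move 3 (U'): U=BOWO F=OYWW R=GGBR B=WRYB L=YBOG
Query 1: U[0] = B
Query 2: R[3] = R
Query 3: R[1] = G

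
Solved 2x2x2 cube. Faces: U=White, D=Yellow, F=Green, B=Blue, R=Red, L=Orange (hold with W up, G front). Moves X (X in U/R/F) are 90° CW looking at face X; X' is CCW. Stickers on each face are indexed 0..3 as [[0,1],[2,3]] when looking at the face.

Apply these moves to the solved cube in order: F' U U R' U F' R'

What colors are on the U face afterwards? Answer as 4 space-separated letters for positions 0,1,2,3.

After move 1 (F'): F=GGGG U=WWRR R=YRYR D=OOYY L=OWOW
After move 2 (U): U=RWRW F=YRGG R=BBYR B=OWBB L=GGOW
After move 3 (U): U=RRWW F=BBGG R=OWYR B=GGBB L=YROW
After move 4 (R'): R=WROY U=RBWG F=BRGW D=OBYG B=YGOB
After move 5 (U): U=WRGB F=WRGW R=YGOY B=YROB L=BROW
After move 6 (F'): F=RWWG U=WRYO R=BGOY D=RWYG L=BBOG
After move 7 (R'): R=GYBO U=WOYY F=RRWO D=RWYG B=GRWB
Query: U face = WOYY

Answer: W O Y Y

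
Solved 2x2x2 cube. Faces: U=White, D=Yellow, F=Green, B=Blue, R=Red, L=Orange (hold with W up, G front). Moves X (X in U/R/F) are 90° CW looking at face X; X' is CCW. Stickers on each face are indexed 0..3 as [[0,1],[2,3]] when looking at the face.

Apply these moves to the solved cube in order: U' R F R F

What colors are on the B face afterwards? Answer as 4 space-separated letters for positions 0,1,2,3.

Answer: B R O B

Derivation:
After move 1 (U'): U=WWWW F=OOGG R=GGRR B=RRBB L=BBOO
After move 2 (R): R=RGRG U=WOWG F=OYGY D=YBYR B=WRWB
After move 3 (F): F=GOYY U=WOOB R=WGGG D=RRYR L=BYOB
After move 4 (R): R=GWGG U=WOOY F=GRYR D=RWYW B=BROB
After move 5 (F): F=YGRR U=WOBY R=OWYG D=GGYW L=BROW
Query: B face = BROB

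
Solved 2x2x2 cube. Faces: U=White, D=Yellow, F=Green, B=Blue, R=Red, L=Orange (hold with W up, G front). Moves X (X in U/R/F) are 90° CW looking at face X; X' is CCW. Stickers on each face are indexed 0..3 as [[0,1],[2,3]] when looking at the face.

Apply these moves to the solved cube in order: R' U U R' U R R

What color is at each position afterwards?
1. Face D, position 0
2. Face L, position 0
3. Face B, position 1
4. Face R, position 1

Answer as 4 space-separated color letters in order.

After move 1 (R'): R=RRRR U=WBWB F=GWGW D=YGYG B=YBYB
After move 2 (U): U=WWBB F=RRGW R=YBRR B=OOYB L=GWOO
After move 3 (U): U=BWBW F=YBGW R=OORR B=GWYB L=RROO
After move 4 (R'): R=OROR U=BYBG F=YWGW D=YBYW B=GWGB
After move 5 (U): U=BBGY F=ORGW R=GWOR B=RRGB L=YWOO
After move 6 (R): R=OGRW U=BRGW F=OBGW D=YGYR B=YRBB
After move 7 (R): R=ROWG U=BBGW F=OGGR D=YBYY B=WRRB
Query 1: D[0] = Y
Query 2: L[0] = Y
Query 3: B[1] = R
Query 4: R[1] = O

Answer: Y Y R O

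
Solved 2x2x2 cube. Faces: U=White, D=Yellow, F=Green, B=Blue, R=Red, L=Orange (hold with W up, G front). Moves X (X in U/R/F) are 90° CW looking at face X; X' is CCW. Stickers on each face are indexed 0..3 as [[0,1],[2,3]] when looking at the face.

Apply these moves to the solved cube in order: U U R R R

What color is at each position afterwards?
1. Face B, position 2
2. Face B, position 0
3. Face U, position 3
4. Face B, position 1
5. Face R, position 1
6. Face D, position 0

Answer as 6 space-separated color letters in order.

Answer: Y Y G G R Y

Derivation:
After move 1 (U): U=WWWW F=RRGG R=BBRR B=OOBB L=GGOO
After move 2 (U): U=WWWW F=BBGG R=OORR B=GGBB L=RROO
After move 3 (R): R=RORO U=WBWG F=BYGY D=YBYG B=WGWB
After move 4 (R): R=RROO U=WYWY F=BBGG D=YWYW B=GGBB
After move 5 (R): R=OROR U=WBWG F=BWGW D=YBYG B=YGYB
Query 1: B[2] = Y
Query 2: B[0] = Y
Query 3: U[3] = G
Query 4: B[1] = G
Query 5: R[1] = R
Query 6: D[0] = Y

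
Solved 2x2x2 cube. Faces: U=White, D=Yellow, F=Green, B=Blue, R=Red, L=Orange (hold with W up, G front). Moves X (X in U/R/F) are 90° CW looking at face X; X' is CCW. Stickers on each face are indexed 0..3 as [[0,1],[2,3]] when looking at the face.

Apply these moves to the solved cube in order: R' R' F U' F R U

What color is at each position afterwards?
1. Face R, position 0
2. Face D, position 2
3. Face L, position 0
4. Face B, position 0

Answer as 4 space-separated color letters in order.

After move 1 (R'): R=RRRR U=WBWB F=GWGW D=YGYG B=YBYB
After move 2 (R'): R=RRRR U=WYWY F=GBGB D=YWYW B=GBGB
After move 3 (F): F=GGBB U=WYOO R=WRYR D=RRYW L=OYOW
After move 4 (U'): U=YOWO F=OYBB R=GGYR B=WRGB L=GBOW
After move 5 (F): F=BOBY U=YOWB R=WGOR D=YGYW L=GROR
After move 6 (R): R=OWRG U=YOWY F=BGBW D=YGYW B=BROB
After move 7 (U): U=WYYO F=OWBW R=BRRG B=GROB L=BGOR
Query 1: R[0] = B
Query 2: D[2] = Y
Query 3: L[0] = B
Query 4: B[0] = G

Answer: B Y B G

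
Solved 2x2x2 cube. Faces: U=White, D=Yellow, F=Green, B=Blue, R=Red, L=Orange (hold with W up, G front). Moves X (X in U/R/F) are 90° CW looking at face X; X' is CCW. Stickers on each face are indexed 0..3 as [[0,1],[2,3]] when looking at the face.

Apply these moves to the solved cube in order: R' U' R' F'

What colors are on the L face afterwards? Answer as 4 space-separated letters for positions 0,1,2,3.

After move 1 (R'): R=RRRR U=WBWB F=GWGW D=YGYG B=YBYB
After move 2 (U'): U=BBWW F=OOGW R=GWRR B=RRYB L=YBOO
After move 3 (R'): R=WRGR U=BYWR F=OBGW D=YOYW B=GRGB
After move 4 (F'): F=BWOG U=BYWG R=ORYR D=BOYW L=YROW
Query: L face = YROW

Answer: Y R O W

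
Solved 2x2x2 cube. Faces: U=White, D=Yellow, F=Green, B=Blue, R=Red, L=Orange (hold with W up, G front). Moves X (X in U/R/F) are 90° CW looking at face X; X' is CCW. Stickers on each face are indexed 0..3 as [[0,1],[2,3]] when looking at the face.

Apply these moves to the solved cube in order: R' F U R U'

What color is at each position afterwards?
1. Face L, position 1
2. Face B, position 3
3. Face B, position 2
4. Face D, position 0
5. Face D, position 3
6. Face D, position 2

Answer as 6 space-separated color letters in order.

After move 1 (R'): R=RRRR U=WBWB F=GWGW D=YGYG B=YBYB
After move 2 (F): F=GGWW U=WBOO R=WRBR D=RRYG L=OYOG
After move 3 (U): U=OWOB F=WRWW R=YBBR B=OYYB L=GGOG
After move 4 (R): R=BYRB U=OROW F=WRWG D=RYYO B=BYWB
After move 5 (U'): U=RWOO F=GGWG R=WRRB B=BYWB L=BYOG
Query 1: L[1] = Y
Query 2: B[3] = B
Query 3: B[2] = W
Query 4: D[0] = R
Query 5: D[3] = O
Query 6: D[2] = Y

Answer: Y B W R O Y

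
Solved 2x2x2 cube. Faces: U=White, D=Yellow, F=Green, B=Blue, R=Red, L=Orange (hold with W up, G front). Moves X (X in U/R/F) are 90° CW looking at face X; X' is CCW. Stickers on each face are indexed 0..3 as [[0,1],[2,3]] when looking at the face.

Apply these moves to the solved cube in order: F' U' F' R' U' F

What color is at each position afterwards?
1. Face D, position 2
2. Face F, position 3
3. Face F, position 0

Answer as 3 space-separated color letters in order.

Answer: Y R O

Derivation:
After move 1 (F'): F=GGGG U=WWRR R=YRYR D=OOYY L=OWOW
After move 2 (U'): U=WRWR F=OWGG R=GGYR B=YRBB L=BBOW
After move 3 (F'): F=WGOG U=WRGY R=OGOR D=BWYY L=BROW
After move 4 (R'): R=GROO U=WBGY F=WROY D=BGYG B=YRWB
After move 5 (U'): U=BYWG F=BROY R=WROO B=GRWB L=YROW
After move 6 (F): F=OBYR U=BYWR R=WRGO D=OWYG L=YBOG
Query 1: D[2] = Y
Query 2: F[3] = R
Query 3: F[0] = O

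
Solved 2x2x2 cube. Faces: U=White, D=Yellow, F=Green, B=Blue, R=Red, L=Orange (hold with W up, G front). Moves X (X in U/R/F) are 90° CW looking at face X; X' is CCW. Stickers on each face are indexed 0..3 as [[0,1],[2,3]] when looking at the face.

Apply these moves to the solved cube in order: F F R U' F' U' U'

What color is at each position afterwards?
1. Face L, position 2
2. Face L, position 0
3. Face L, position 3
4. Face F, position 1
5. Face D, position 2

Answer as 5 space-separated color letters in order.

Answer: O B W O Y

Derivation:
After move 1 (F): F=GGGG U=WWOO R=WRWR D=RRYY L=OYOY
After move 2 (F): F=GGGG U=WWYY R=OROR D=WWYY L=OROR
After move 3 (R): R=OORR U=WGYG F=GWGY D=WBYB B=YBWB
After move 4 (U'): U=GGWY F=ORGY R=GWRR B=OOWB L=YBOR
After move 5 (F'): F=RYOG U=GGGR R=BWWR D=BRYB L=YYOW
After move 6 (U'): U=GRGG F=YYOG R=RYWR B=BWWB L=OOOW
After move 7 (U'): U=RGGG F=OOOG R=YYWR B=RYWB L=BWOW
Query 1: L[2] = O
Query 2: L[0] = B
Query 3: L[3] = W
Query 4: F[1] = O
Query 5: D[2] = Y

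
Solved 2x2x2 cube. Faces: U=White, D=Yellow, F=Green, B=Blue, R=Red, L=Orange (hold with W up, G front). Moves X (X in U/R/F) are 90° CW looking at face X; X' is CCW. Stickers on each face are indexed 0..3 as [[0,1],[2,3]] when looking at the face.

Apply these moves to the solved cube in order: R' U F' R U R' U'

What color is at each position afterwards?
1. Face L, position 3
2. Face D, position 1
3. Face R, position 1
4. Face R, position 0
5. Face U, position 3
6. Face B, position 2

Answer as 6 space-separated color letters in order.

After move 1 (R'): R=RRRR U=WBWB F=GWGW D=YGYG B=YBYB
After move 2 (U): U=WWBB F=RRGW R=YBRR B=OOYB L=GWOO
After move 3 (F'): F=RWRG U=WWYR R=GBYR D=WOYG L=GBOB
After move 4 (R): R=YGRB U=WWYG F=RORG D=WYYO B=ROWB
After move 5 (U): U=YWGW F=YGRG R=RORB B=GBWB L=ROOB
After move 6 (R'): R=OBRR U=YWGG F=YWRW D=WGYG B=OBYB
After move 7 (U'): U=WGYG F=RORW R=YWRR B=OBYB L=OBOB
Query 1: L[3] = B
Query 2: D[1] = G
Query 3: R[1] = W
Query 4: R[0] = Y
Query 5: U[3] = G
Query 6: B[2] = Y

Answer: B G W Y G Y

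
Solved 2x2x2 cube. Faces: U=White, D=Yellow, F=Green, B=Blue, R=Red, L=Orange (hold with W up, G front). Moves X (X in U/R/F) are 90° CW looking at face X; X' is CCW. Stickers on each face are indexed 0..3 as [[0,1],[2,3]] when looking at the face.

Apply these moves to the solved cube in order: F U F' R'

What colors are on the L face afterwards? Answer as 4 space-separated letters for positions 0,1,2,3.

After move 1 (F): F=GGGG U=WWOO R=WRWR D=RRYY L=OYOY
After move 2 (U): U=OWOW F=WRGG R=BBWR B=OYBB L=GGOY
After move 3 (F'): F=RGWG U=OWBW R=RBRR D=GYYY L=GWOO
After move 4 (R'): R=BRRR U=OBBO F=RWWW D=GGYG B=YYYB
Query: L face = GWOO

Answer: G W O O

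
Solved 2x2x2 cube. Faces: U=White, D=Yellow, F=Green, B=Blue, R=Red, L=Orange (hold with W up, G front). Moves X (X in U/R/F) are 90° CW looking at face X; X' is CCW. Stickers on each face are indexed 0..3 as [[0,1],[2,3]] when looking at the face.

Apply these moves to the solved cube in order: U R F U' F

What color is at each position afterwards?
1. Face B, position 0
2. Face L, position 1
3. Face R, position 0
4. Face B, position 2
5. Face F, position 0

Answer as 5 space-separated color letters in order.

After move 1 (U): U=WWWW F=RRGG R=BBRR B=OOBB L=GGOO
After move 2 (R): R=RBRB U=WRWG F=RYGY D=YBYO B=WOWB
After move 3 (F): F=GRYY U=WROG R=WBGB D=RRYO L=GYOB
After move 4 (U'): U=RGWO F=GYYY R=GRGB B=WBWB L=WOOB
After move 5 (F): F=YGYY U=RGBO R=WROB D=GGYO L=WROR
Query 1: B[0] = W
Query 2: L[1] = R
Query 3: R[0] = W
Query 4: B[2] = W
Query 5: F[0] = Y

Answer: W R W W Y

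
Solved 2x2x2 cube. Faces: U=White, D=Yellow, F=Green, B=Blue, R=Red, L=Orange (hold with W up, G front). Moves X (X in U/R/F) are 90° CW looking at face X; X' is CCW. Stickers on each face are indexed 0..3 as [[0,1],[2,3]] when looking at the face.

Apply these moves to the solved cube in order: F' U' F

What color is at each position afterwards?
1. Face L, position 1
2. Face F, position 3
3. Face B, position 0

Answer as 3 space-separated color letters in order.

After move 1 (F'): F=GGGG U=WWRR R=YRYR D=OOYY L=OWOW
After move 2 (U'): U=WRWR F=OWGG R=GGYR B=YRBB L=BBOW
After move 3 (F): F=GOGW U=WRWB R=WGRR D=YGYY L=BOOO
Query 1: L[1] = O
Query 2: F[3] = W
Query 3: B[0] = Y

Answer: O W Y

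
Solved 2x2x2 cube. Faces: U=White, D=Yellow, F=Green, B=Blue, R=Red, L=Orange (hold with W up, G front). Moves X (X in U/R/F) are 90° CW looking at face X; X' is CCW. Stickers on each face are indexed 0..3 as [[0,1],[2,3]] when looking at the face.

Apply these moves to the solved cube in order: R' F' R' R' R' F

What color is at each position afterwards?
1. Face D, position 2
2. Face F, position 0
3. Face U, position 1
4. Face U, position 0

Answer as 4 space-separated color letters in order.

After move 1 (R'): R=RRRR U=WBWB F=GWGW D=YGYG B=YBYB
After move 2 (F'): F=WWGG U=WBRR R=GRYR D=OOYG L=OBOW
After move 3 (R'): R=RRGY U=WYRY F=WBGR D=OWYG B=GBOB
After move 4 (R'): R=RYRG U=WORG F=WYGY D=OBYR B=GBWB
After move 5 (R'): R=YGRR U=WWRG F=WOGG D=OYYY B=RBBB
After move 6 (F): F=GWGO U=WWWB R=RGGR D=RYYY L=OOOY
Query 1: D[2] = Y
Query 2: F[0] = G
Query 3: U[1] = W
Query 4: U[0] = W

Answer: Y G W W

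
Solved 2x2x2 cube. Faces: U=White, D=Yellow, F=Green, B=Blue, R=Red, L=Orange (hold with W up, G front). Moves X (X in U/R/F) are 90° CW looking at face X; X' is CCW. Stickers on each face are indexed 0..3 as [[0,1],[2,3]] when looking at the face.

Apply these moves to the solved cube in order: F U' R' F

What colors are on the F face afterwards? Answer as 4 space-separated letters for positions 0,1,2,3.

Answer: G O O O

Derivation:
After move 1 (F): F=GGGG U=WWOO R=WRWR D=RRYY L=OYOY
After move 2 (U'): U=WOWO F=OYGG R=GGWR B=WRBB L=BBOY
After move 3 (R'): R=GRGW U=WBWW F=OOGO D=RYYG B=YRRB
After move 4 (F): F=GOOO U=WBYB R=WRWW D=GGYG L=BROY
Query: F face = GOOO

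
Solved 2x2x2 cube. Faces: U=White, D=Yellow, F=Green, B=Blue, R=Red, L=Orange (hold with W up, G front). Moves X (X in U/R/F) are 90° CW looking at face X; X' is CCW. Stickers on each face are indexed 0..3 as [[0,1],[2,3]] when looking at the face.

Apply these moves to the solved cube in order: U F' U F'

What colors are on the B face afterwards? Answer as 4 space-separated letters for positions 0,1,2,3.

Answer: G W B B

Derivation:
After move 1 (U): U=WWWW F=RRGG R=BBRR B=OOBB L=GGOO
After move 2 (F'): F=RGRG U=WWBR R=YBYR D=GOYY L=GWOW
After move 3 (U): U=BWRW F=YBRG R=OOYR B=GWBB L=RGOW
After move 4 (F'): F=BGYR U=BWOY R=OOGR D=GWYY L=RWOR
Query: B face = GWBB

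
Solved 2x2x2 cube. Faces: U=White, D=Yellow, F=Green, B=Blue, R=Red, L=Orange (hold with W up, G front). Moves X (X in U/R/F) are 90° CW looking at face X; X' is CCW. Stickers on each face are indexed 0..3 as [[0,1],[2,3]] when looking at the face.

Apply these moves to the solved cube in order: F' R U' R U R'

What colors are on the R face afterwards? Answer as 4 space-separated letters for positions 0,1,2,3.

Answer: Y O R R

Derivation:
After move 1 (F'): F=GGGG U=WWRR R=YRYR D=OOYY L=OWOW
After move 2 (R): R=YYRR U=WGRG F=GOGY D=OBYB B=RBWB
After move 3 (U'): U=GGWR F=OWGY R=GORR B=YYWB L=RBOW
After move 4 (R): R=RGRO U=GWWY F=OBGB D=OWYY B=RYGB
After move 5 (U): U=WGYW F=RGGB R=RYRO B=RBGB L=OBOW
After move 6 (R'): R=YORR U=WGYR F=RGGW D=OGYB B=YBWB
Query: R face = YORR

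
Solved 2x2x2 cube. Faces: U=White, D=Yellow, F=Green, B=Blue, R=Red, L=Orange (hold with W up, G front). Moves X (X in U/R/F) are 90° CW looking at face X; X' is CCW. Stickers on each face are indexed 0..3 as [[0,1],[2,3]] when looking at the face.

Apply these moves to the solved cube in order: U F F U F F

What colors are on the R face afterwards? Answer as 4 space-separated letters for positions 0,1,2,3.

After move 1 (U): U=WWWW F=RRGG R=BBRR B=OOBB L=GGOO
After move 2 (F): F=GRGR U=WWOG R=WBWR D=RBYY L=GYOY
After move 3 (F): F=GGRR U=WWYY R=OBGR D=WWYY L=GROB
After move 4 (U): U=YWYW F=OBRR R=OOGR B=GRBB L=GGOB
After move 5 (F): F=RORB U=YWBG R=YOWR D=GOYY L=GWOW
After move 6 (F): F=RRBO U=YWWW R=BOGR D=WYYY L=GGOO
Query: R face = BOGR

Answer: B O G R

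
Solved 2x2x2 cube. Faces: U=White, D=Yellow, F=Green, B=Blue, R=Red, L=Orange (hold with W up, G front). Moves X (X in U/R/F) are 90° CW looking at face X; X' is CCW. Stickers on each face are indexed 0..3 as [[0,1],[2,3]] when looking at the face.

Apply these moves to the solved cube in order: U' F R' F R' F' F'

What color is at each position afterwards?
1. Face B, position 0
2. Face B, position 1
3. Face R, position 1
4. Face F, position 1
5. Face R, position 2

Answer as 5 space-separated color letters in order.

Answer: O R W B R

Derivation:
After move 1 (U'): U=WWWW F=OOGG R=GGRR B=RRBB L=BBOO
After move 2 (F): F=GOGO U=WWOB R=WGWR D=RGYY L=BYOY
After move 3 (R'): R=GRWW U=WBOR F=GWGB D=ROYO B=YRGB
After move 4 (F): F=GGBW U=WBYY R=ORRW D=WGYO L=BROO
After move 5 (R'): R=RWOR U=WGYY F=GBBY D=WGYW B=ORGB
After move 6 (F'): F=BYGB U=WGRO R=GWWR D=ROYW L=BYOY
After move 7 (F'): F=YBBG U=WGGW R=OWRR D=YYYW L=BOOR
Query 1: B[0] = O
Query 2: B[1] = R
Query 3: R[1] = W
Query 4: F[1] = B
Query 5: R[2] = R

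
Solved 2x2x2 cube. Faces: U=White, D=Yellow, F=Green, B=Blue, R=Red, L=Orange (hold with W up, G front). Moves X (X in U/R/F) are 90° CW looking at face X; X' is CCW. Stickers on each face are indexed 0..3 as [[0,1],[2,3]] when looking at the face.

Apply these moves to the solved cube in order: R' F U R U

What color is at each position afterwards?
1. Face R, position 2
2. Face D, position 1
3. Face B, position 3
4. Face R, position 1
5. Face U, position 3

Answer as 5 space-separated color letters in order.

After move 1 (R'): R=RRRR U=WBWB F=GWGW D=YGYG B=YBYB
After move 2 (F): F=GGWW U=WBOO R=WRBR D=RRYG L=OYOG
After move 3 (U): U=OWOB F=WRWW R=YBBR B=OYYB L=GGOG
After move 4 (R): R=BYRB U=OROW F=WRWG D=RYYO B=BYWB
After move 5 (U): U=OOWR F=BYWG R=BYRB B=GGWB L=WROG
Query 1: R[2] = R
Query 2: D[1] = Y
Query 3: B[3] = B
Query 4: R[1] = Y
Query 5: U[3] = R

Answer: R Y B Y R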